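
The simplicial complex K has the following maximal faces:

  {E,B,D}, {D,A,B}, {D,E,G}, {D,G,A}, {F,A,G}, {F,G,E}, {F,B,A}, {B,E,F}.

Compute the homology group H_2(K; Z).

K has 6 vertices, 12 edges, 8 triangles.
rank ∂_2 = 7, rank ∂_3 = 0 ⇒ b_2 = 8 − 7 − 0 = 1. So H_2 ≅ Z.

H_2 ≅ Z.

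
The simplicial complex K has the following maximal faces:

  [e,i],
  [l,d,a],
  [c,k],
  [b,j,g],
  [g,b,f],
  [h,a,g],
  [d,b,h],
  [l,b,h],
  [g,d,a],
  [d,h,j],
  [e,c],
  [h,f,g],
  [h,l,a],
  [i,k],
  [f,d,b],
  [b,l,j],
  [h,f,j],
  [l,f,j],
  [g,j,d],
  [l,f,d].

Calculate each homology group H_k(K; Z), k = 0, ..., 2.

Take the total order a < b < c < d < e < f < g < h < i < j < k < l on the vertex set. Then K (dimension 2) consists of the simplices:

  0-simplices (12): a, b, c, d, e, f, g, h, i, j, k, l
  1-simplices (28): ad, ag, ah, al, bd, bf, bg, bh, bj, bl, ce, ck, df, dg, dh, dj, dl, ei, fg, fh, fj, fl, gh, gj, hj, hl, ik, jl
  2-simplices (16): adg, adl, agh, ahl, bdf, bdh, bfg, bgj, bhl, bjl, dfl, dgj, dhj, fgh, fhj, fjl

Hence C_0 ≅ Z^12, C_1 ≅ Z^28, C_2 ≅ Z^16.

The boundary map ∂_1: C_1 → C_0 maps an edge to its endpoints' difference, ∂[p,q] = q − p.
As a 12×28 matrix over Z this has rank 10, with invariant factors (1,1,1,1,1,1,1,1,1,1).

∂_2: C_2 → C_1 acts by ∂[p,q,r] = [q,r] − [p,r] + [p,q]. For instance
  ∂bhl = hl − bl + bh,
  ∂ahl = hl − al + ah.
This gives a 28×16 integer matrix of rank 15; reducing to Smith normal form yields diagonal entries (1,1,1,1,1,1,1,1,1,1,1,1,1,1,1).

Computing H_k = (kernel of ∂_k) / (image of ∂_{k+1}):

  H_0: rank C_0 − rank ∂_1 = 12 − 10 = 2, and the invariant factors of ∂_1 are all 1, so H_0 = Z^2.
  H_1: rank ker ∂_1 − rank ∂_2 = (28 − 10) − 15 = 3, and the invariant factors of ∂_2 are all 1, so H_1 = Z^3.
  H_2: rank ker ∂_2 − rank ∂_3 = (16 − 15) − 0 = 1, and there is no ∂_3, so H_2 = Z.

As a check, the Euler characteristic is 12 − 28 + 16 = 0, which agrees with 2 − 3 + 1 = 0.
(K is a triangulation of the disjoint union of the torus T^2 and the circle S^1.)

H_0 ≅ Z^2,  H_1 ≅ Z^3,  H_2 ≅ Z.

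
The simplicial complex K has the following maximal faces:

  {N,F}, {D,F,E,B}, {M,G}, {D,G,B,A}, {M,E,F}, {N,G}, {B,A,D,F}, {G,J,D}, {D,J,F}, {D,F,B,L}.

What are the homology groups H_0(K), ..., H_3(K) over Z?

Fix the vertex order A < B < D < E < F < G < J < L < M < N and write every simplex with vertices in increasing order. Then dim K = 3 and the simplices of K are:

  0-simplices (10): A, B, D, E, F, G, J, L, M, N
  1-simplices (23): AB, AD, AF, AG, BD, BE, BF, BG, BL, DE, DF, DG, DJ, DL, EF, EM, FJ, FL, FM, FN, GJ, GM, GN
  2-simplices (16): ABD, ABF, ABG, ADF, ADG, BDE, BDF, BDG, BDL, BEF, BFL, DEF, DFJ, DFL, DGJ, EFM
  3-simplices (4): ABDF, ABDG, BDEF, BDFL

Hence C_0 ≅ Z^10, C_1 ≅ Z^23, C_2 ≅ Z^16, C_3 ≅ Z^4.

∂_1: C_1 → C_0 is given by ∂[p,q] = [q] − [p].
The resulting 10×23 matrix has rank 9, and its Smith normal form has invariant factors (1,1,1,1,1,1,1,1,1).

∂_2: C_2 → C_1 maps a triangle to the signed sum of its edges. For instance
  ∂BDG = DG − BG + BD,
  ∂ABD = BD − AD + AB.
This gives a 23×16 integer matrix of rank 12; reducing to Smith normal form yields diagonal entries (1,1,1,1,1,1,1,1,1,1,1,1).

∂_3: C_3 → C_2 sends each 3-simplex σ to the alternating sum Σ_i (−1)^i (σ with its i-th vertex removed). For instance
  ∂ABDG = BDG − ADG + ABG − ABD,
  ∂ABDF = BDF − ADF + ABF − ABD.
The 16×4 boundary matrix has rank 4 and Smith normal form diag(1,1,1,1).

Now H_k = ker ∂_k / im ∂_{k+1}, so:

  H_0: rank C_0 − rank ∂_1 = 10 − 9 = 1, and the invariant factors of ∂_1 are all 1, so H_0 ≅ Z.
  H_1: rank ker ∂_1 − rank ∂_2 = (23 − 9) − 12 = 2, and the invariant factors of ∂_2 are all 1, so H_1 ≅ Z^2.
  H_2: rank ker ∂_2 − rank ∂_3 = (16 − 12) − 4 = 0, and the invariant factors of ∂_3 are all 1, so H_2 ≅ 0.
  H_3: rank ker ∂_3 − rank ∂_4 = (4 − 4) − 0 = 0, and there is no ∂_4, so H_3 ≅ 0.

H_0 ≅ Z,  H_1 ≅ Z^2,  H_2 = 0,  H_3 = 0.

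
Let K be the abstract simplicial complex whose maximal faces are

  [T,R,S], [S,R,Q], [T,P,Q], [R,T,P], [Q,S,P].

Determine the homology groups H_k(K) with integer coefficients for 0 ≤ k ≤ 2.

We work with the vertex ordering P < Q < R < S < T. The simplices of K, each written with vertices in increasing order, are:

  0-simplices (5): P, Q, R, S, T
  1-simplices (10): PQ, PR, PS, PT, QR, QS, QT, RS, RT, ST
  2-simplices (5): PQS, PQT, PRT, QRS, RST

Hence C_0 ≅ Z^5, C_1 ≅ Z^10, C_2 ≅ Z^5.

∂_1: C_1 → C_0 maps an edge to its endpoints' difference, ∂[p,q] = q − p. For instance
  ∂QT = T − Q.
This gives a 5×10 integer matrix of rank 4; reducing to Smith normal form yields diagonal entries (1,1,1,1).

The boundary map ∂_2: C_2 → C_1 sends each 2-simplex [p,q,r] to [q,r] − [p,r] + [p,q]. For instance
  ∂PRT = RT − PT + PR,
  ∂RST = ST − RT + RS.
This gives a 10×5 integer matrix of rank 5; reducing to Smith normal form yields diagonal entries (1,1,1,1,1).

Reading off H_k = ker ∂_k / im ∂_{k+1}:

  H_0: rank C_0 − rank ∂_1 = 5 − 4 = 1, and the invariant factors of ∂_1 are all 1, so H_0 ≅ Z.
  H_1: rank ker ∂_1 − rank ∂_2 = (10 − 4) − 5 = 1, and the invariant factors of ∂_2 are all 1, so H_1 ≅ Z.
  H_2: rank ker ∂_2 − rank ∂_3 = (5 − 5) − 0 = 0, and there is no ∂_3, so H_2 ≅ 0.

H_0 = Z,  H_1 = Z,  H_2 = 0.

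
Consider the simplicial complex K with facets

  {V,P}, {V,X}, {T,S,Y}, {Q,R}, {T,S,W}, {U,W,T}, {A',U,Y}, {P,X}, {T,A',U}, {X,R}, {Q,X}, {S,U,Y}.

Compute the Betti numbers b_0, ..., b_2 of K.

b_0 = 2, b_1 = 3, b_2 = 0.

Order the vertices as P < Q < R < S < T < U < V < W < X < Y < A'. Listing each simplex with vertices in this order, K has dimension 2 with simplices:

  0-simplices (11): [P], [Q], [R], [S], [T], [U], [V], [W], [X], [Y], [A']
  1-simplices (18): [P,V], [P,X], [Q,R], [Q,X], [R,X], [S,T], [S,U], [S,W], [S,Y], [T,U], [T,W], [T,Y], [T,A'], [U,W], [U,Y], [U,A'], [V,X], [Y,A']
  2-simplices (6): [S,T,W], [S,T,Y], [S,U,Y], [T,U,W], [T,U,A'], [U,Y,A']

Hence C_0 ≅ Z^11, C_1 ≅ Z^18, C_2 ≅ Z^6.

The boundary map ∂_1: C_1 → C_0 sends each edge [p,q] (with p < q) to q − p. For instance
  ∂[S,U] = [U] − [S].
As a 11×18 matrix over Z this has rank 9, with invariant factors (1,1,1,1,1,1,1,1,1).

The boundary map ∂_2: C_2 → C_1 maps a triangle to the signed sum of its edges. For instance
  ∂[S,U,Y] = [U,Y] − [S,Y] + [S,U],
  ∂[T,U,W] = [U,W] − [T,W] + [T,U].
As a 18×6 matrix over Z this has rank 6, with invariant factors (1,1,1,1,1,1).

Reading off H_k = ker ∂_k / im ∂_{k+1}:

  H_0: rank C_0 − rank ∂_1 = 11 − 9 = 2, and the invariant factors of ∂_1 are all 1, so H_0 ≅ Z^2.
  H_1: rank ker ∂_1 − rank ∂_2 = (18 − 9) − 6 = 3, and the invariant factors of ∂_2 are all 1, so H_1 ≅ Z^3.
  H_2: rank ker ∂_2 − rank ∂_3 = (6 − 6) − 0 = 0, and there is no ∂_3, so H_2 ≅ 0.

Hence the Betti numbers are b_0 = 2, b_1 = 3, b_2 = 0.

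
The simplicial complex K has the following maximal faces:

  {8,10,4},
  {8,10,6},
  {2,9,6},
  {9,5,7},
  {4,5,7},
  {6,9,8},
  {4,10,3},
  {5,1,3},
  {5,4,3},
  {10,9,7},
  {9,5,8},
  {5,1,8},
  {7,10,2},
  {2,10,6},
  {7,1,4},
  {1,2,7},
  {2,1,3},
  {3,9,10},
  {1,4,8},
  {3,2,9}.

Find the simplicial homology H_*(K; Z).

H_0 ≅ Z,  H_1 ≅ Z ⊕ Z/2,  H_2 = 0.

Fix the vertex order 1 < 2 < 3 < 4 < 5 < 6 < 7 < 8 < 9 < 10 and write every simplex with vertices in increasing order. Then dim K = 2 and the simplices of K are:

  0-simplices (10): [1], [2], [3], [4], [5], [6], [7], [8], [9], [10]
  1-simplices (30): (30 of them)
  2-simplices (20): (20 of them)

Hence C_0 ≅ Z^10, C_1 ≅ Z^30, C_2 ≅ Z^20.

Boundary ∂_1: C_1 → C_0 sends each edge [p,q] (with p < q) to q − p. For instance
  ∂[1,2] = [2] − [1].
As a 10×30 matrix over Z this has rank 9, with invariant factors (1,1,1,1,1,1,1,1,1).

The boundary map ∂_2: C_2 → C_1 maps a triangle to the signed sum of its edges. For instance
  ∂[1,3,5] = [3,5] − [1,5] + [1,3],
  ∂[6,8,10] = [8,10] − [6,10] + [6,8].
This gives a 30×20 integer matrix of rank 20; reducing to Smith normal form yields diagonal entries (1,1,1,1,1,1,1,1,1,1,1,1,1,1,1,1,1,1,1,2).

Computing H_k = (kernel of ∂_k) / (image of ∂_{k+1}):

  H_0: rank C_0 − rank ∂_1 = 10 − 9 = 1, and the invariant factors of ∂_1 are all 1, so H_0 ≅ Z.
  H_1: rank ker ∂_1 − rank ∂_2 = (30 − 9) − 20 = 1, and ∂_2 has invariant factor 2 > 1, so H_1 ≅ Z ⊕ Z/2.
  H_2: rank ker ∂_2 − rank ∂_3 = (20 − 20) − 0 = 0, and there is no ∂_3, so H_2 ≅ 0.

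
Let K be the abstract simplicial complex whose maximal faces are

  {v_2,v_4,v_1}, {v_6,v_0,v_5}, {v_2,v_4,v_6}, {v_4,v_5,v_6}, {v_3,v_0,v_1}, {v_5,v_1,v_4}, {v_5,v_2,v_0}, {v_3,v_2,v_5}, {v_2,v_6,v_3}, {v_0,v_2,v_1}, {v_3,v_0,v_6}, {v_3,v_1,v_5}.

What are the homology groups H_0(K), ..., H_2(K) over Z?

H_0 ≅ Z,  H_1 ≅ Z/2Z,  H_2 = 0.

Take the total order v_0 < v_1 < v_2 < v_3 < v_4 < v_5 < v_6 on the vertex set. Then K (dimension 2) consists of the simplices:

  0-simplices (7): [v_0], [v_1], [v_2], [v_3], [v_4], [v_5], [v_6]
  1-simplices (18): (18 of them)
  2-simplices (12): (12 of them)

giving chain groups C_0 ≅ Z^7, C_1 ≅ Z^18, C_2 ≅ Z^12.

∂_1: C_1 → C_0 maps an edge to its endpoints' difference, ∂[p,q] = q − p.
As a 7×18 matrix over Z this has rank 6, with invariant factors (1,1,1,1,1,1).

∂_2: C_2 → C_1 sends each 2-simplex [p,q,r] to [q,r] − [p,r] + [p,q]. For instance
  ∂[v_0,v_1,v_2] = [v_1,v_2] − [v_0,v_2] + [v_0,v_1],
  ∂[v_0,v_3,v_6] = [v_3,v_6] − [v_0,v_6] + [v_0,v_3].
The 18×12 boundary matrix has rank 12 and Smith normal form diag(1,1,1,1,1,1,1,1,1,1,1,2).

Computing H_k = (kernel of ∂_k) / (image of ∂_{k+1}):

  H_0: rank C_0 − rank ∂_1 = 7 − 6 = 1, and the invariant factors of ∂_1 are all 1, so H_0 ≅ Z.
  H_1: rank ker ∂_1 − rank ∂_2 = (18 − 6) − 12 = 0, and ∂_2 has invariant factor 2 > 1, so H_1 ≅ Z/2Z.
  H_2: rank ker ∂_2 − rank ∂_3 = (12 − 12) − 0 = 0, and there is no ∂_3, so H_2 ≅ 0.

(K is a triangulation of the real projective plane RP^2.)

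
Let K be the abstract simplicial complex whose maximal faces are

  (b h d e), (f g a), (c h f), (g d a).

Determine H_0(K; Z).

Order the vertices as a < b < c < d < e < f < g < h. Listing each simplex with vertices in this order, K has dimension 3 with simplices:

  0-simplices (8): a, b, c, d, e, f, g, h
  1-simplices (14): ad, af, ag, bd, be, bh, cf, ch, de, dg, dh, eh, fg, fh
  2-simplices (7): adg, afg, bde, bdh, beh, cfh, deh
  3-simplices (1): bdeh

Hence C_0 ≅ Z^8, C_1 ≅ Z^14, C_2 ≅ Z^7, C_3 ≅ Z^1.

The boundary map ∂_1: C_1 → C_0 maps an edge to its endpoints' difference, ∂[p,q] = q − p.
The resulting 8×14 matrix has rank 7, and its Smith normal form has invariant factors (1,1,1,1,1,1,1).

The boundary map ∂_2: C_2 → C_1 maps a triangle to the signed sum of its edges. For instance
  ∂cfh = fh − ch + cf,
  ∂afg = fg − ag + af.
The 14×7 boundary matrix has rank 6 and Smith normal form diag(1,1,1,1,1,1).

Boundary ∂_3: C_3 → C_2 sends each 3-simplex σ to the alternating sum Σ_i (−1)^i (σ with its i-th vertex removed). For instance
  ∂bdeh = deh − beh + bdh − bde.
This gives a 7×1 integer matrix of rank 1; reducing to Smith normal form yields diagonal entries (1).

Now H_k = ker ∂_k / im ∂_{k+1}, so:

  H_0: rank C_0 − rank ∂_1 = 8 − 7 = 1, and the invariant factors of ∂_1 are all 1, so H_0 ≅ Z.

H_0 ≅ Z.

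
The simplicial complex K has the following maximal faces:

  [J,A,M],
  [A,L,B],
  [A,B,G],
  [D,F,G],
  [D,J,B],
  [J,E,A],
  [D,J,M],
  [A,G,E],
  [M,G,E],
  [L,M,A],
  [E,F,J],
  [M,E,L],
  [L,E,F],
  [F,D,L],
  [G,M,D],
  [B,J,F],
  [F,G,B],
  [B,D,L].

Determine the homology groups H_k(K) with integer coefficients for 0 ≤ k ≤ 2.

H_0 ≅ Z,  H_1 ≅ Z ⊕ Z/2Z,  H_2 = 0.

Fix the vertex order A < B < D < E < F < G < J < L < M and write every simplex with vertices in increasing order. Then dim K = 2 and the simplices of K are:

  0-simplices (9): A, B, D, E, F, G, J, L, M
  1-simplices (27): AB, AE, AG, AJ, AL, AM, BD, BF, BG, BJ, BL, DF, DG, DJ, DL, DM, EF, EG, EJ, EL, EM, FG, FJ, FL, GM, JM, LM
  2-simplices (18): ABG, ABL, AEG, AEJ, AJM, ALM, BDJ, BDL, BFG, BFJ, DFG, DFL, DGM, DJM, EFJ, EFL, EGM, ELM

giving chain groups C_0 ≅ Z^9, C_1 ≅ Z^27, C_2 ≅ Z^18.

∂_1: C_1 → C_0 maps an edge to its endpoints' difference, ∂[p,q] = q − p. For instance
  ∂BJ = J − B.
The resulting 9×27 matrix has rank 8, and its Smith normal form has invariant factors (1,1,1,1,1,1,1,1).

The boundary map ∂_2: C_2 → C_1 maps a triangle to the signed sum of its edges. For instance
  ∂AEG = EG − AG + AE,
  ∂DFL = FL − DL + DF.
The resulting 27×18 matrix has rank 18, and its Smith normal form has invariant factors (1,1,1,1,1,1,1,1,1,1,1,1,1,1,1,1,1,2).

Computing H_k = (kernel of ∂_k) / (image of ∂_{k+1}):

  H_0: rank C_0 − rank ∂_1 = 9 − 8 = 1, and the invariant factors of ∂_1 are all 1, so H_0 ≅ Z.
  H_1: rank ker ∂_1 − rank ∂_2 = (27 − 8) − 18 = 1, and ∂_2 has invariant factor 2 > 1, so H_1 ≅ Z ⊕ Z/2Z.
  H_2: rank ker ∂_2 − rank ∂_3 = (18 − 18) − 0 = 0, and there is no ∂_3, so H_2 ≅ 0.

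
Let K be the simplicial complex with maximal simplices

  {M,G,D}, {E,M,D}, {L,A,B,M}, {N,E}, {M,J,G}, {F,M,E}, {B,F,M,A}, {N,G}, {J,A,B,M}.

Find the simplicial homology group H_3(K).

K has 10 vertices, 21 edges, 14 triangles, 3 3-simplices.
rank ∂_3 = 3, rank ∂_4 = 0 ⇒ b_3 = 3 − 3 − 0 = 0. So H_3 = 0.

H_3 = 0.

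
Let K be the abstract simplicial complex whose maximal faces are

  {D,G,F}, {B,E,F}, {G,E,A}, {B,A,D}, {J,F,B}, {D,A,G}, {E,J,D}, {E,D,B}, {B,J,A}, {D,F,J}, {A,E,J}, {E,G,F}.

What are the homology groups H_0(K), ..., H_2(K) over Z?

H_0 = Z,  H_1 = Z/2,  H_2 = 0.

K has 7 vertices, 18 edges, 12 triangles.
rank ∂_0 = 0, rank ∂_1 = 6 ⇒ b_0 = 7 − 0 − 6 = 1; all invariant factors of ∂_1 are 1 so no torsion. So H_0 = Z.
rank ∂_1 = 6, rank ∂_2 = 12 ⇒ b_1 = 18 − 6 − 12 = 0; ∂_2 has invariant factor(s) [2] giving torsion. So H_1 = Z/2.
rank ∂_2 = 12, rank ∂_3 = 0 ⇒ b_2 = 12 − 12 − 0 = 0. So H_2 = 0.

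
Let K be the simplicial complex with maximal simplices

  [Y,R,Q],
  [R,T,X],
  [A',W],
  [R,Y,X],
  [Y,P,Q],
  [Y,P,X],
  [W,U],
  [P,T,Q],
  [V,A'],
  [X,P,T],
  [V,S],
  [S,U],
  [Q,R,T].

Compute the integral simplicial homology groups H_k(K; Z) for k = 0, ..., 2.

H_0 = Z^2,  H_1 = Z,  H_2 = Z.

K has 11 vertices, 17 edges, 8 triangles.
rank ∂_0 = 0, rank ∂_1 = 9 ⇒ b_0 = 11 − 0 − 9 = 2; all invariant factors of ∂_1 are 1 so no torsion. So H_0 = Z^2.
rank ∂_1 = 9, rank ∂_2 = 7 ⇒ b_1 = 17 − 9 − 7 = 1; all invariant factors of ∂_2 are 1 so no torsion. So H_1 = Z.
rank ∂_2 = 7, rank ∂_3 = 0 ⇒ b_2 = 8 − 7 − 0 = 1. So H_2 = Z.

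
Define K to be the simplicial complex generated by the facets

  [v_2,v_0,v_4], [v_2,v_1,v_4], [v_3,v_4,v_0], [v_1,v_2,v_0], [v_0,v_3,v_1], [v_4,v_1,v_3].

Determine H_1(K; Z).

H_1 ≅ 0.

Order the vertices as v_0 < v_1 < v_2 < v_3 < v_4. Listing each simplex with vertices in this order, K has dimension 2 with simplices:

  0-simplices (5): [v_0], [v_1], [v_2], [v_3], [v_4]
  1-simplices (9): [v_0,v_1], [v_0,v_2], [v_0,v_3], [v_0,v_4], [v_1,v_2], [v_1,v_3], [v_1,v_4], [v_2,v_4], [v_3,v_4]
  2-simplices (6): [v_0,v_1,v_2], [v_0,v_1,v_3], [v_0,v_2,v_4], [v_0,v_3,v_4], [v_1,v_2,v_4], [v_1,v_3,v_4]

giving chain groups C_0 ≅ Z^5, C_1 ≅ Z^9, C_2 ≅ Z^6.

∂_1: C_1 → C_0 maps an edge to its endpoints' difference, ∂[p,q] = q − p.
As a 5×9 matrix over Z this has rank 4, with invariant factors (1,1,1,1).

The boundary map ∂_2: C_2 → C_1 acts by ∂[p,q,r] = [q,r] − [p,r] + [p,q]. For instance
  ∂[v_0,v_2,v_4] = [v_2,v_4] − [v_0,v_4] + [v_0,v_2],
  ∂[v_0,v_1,v_3] = [v_1,v_3] − [v_0,v_3] + [v_0,v_1].
The 9×6 boundary matrix has rank 5 and Smith normal form diag(1,1,1,1,1).

From H_k ≅ ker(∂_k) / im(∂_{k+1}) we obtain:

  H_1: rank ker ∂_1 − rank ∂_2 = (9 − 4) − 5 = 0, and the invariant factors of ∂_2 are all 1, so H_1 = 0.

(K is a triangulation of the 2-sphere S^2.)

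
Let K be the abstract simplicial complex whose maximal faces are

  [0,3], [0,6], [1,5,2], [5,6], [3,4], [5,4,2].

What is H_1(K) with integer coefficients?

Take the total order 0 < 1 < 2 < 3 < 4 < 5 < 6 on the vertex set. Then K (dimension 2) consists of the simplices:

  0-simplices (7): [0], [1], [2], [3], [4], [5], [6]
  1-simplices (9): [0,3], [0,6], [1,2], [1,5], [2,4], [2,5], [3,4], [4,5], [5,6]
  2-simplices (2): [1,2,5], [2,4,5]

so the chain groups are C_0 ≅ Z^7, C_1 ≅ Z^9, C_2 ≅ Z^2.

The boundary map ∂_1: C_1 → C_0 sends each edge [p,q] (with p < q) to q − p.
As a 7×9 matrix over Z this has rank 6, with invariant factors (1,1,1,1,1,1).

∂_2: C_2 → C_1 maps a triangle to the signed sum of its edges. For instance
  ∂[2,4,5] = [4,5] − [2,5] + [2,4],
  ∂[1,2,5] = [2,5] − [1,5] + [1,2].
The resulting 9×2 matrix has rank 2, and its Smith normal form has invariant factors (1,1).

Computing H_k = (kernel of ∂_k) / (image of ∂_{k+1}):

  H_1: rank ker ∂_1 − rank ∂_2 = (9 − 6) − 2 = 1, and the invariant factors of ∂_2 are all 1, so H_1 ≅ Z.

H_1 = Z.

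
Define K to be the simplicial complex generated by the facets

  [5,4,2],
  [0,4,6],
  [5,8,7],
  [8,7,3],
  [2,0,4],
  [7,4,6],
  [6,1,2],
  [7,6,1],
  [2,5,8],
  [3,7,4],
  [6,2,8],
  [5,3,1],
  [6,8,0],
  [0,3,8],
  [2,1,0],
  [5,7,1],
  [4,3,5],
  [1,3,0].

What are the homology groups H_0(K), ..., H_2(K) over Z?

H_0 ≅ Z,  H_1 ≅ Z × Z/2,  H_2 = 0.

K has 9 vertices, 27 edges, 18 triangles.
rank ∂_0 = 0, rank ∂_1 = 8 ⇒ b_0 = 9 − 0 − 8 = 1; all invariant factors of ∂_1 are 1 so no torsion. So H_0 ≅ Z.
rank ∂_1 = 8, rank ∂_2 = 18 ⇒ b_1 = 27 − 8 − 18 = 1; ∂_2 has invariant factor(s) [2] giving torsion. So H_1 ≅ Z × Z/2.
rank ∂_2 = 18, rank ∂_3 = 0 ⇒ b_2 = 18 − 18 − 0 = 0. So H_2 ≅ 0.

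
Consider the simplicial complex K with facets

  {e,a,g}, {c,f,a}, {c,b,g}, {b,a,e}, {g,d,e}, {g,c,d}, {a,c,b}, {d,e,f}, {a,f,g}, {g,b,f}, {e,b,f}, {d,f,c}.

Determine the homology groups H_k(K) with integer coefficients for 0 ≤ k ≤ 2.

H_0 = Z,  H_1 = Z_2,  H_2 = 0.

Order the vertices as a < b < c < d < e < f < g. Listing each simplex with vertices in this order, K has dimension 2 with simplices:

  0-simplices (7): a, b, c, d, e, f, g
  1-simplices (18): ab, ac, ae, af, ag, bc, be, bf, bg, cd, cf, cg, de, df, dg, ef, eg, fg
  2-simplices (12): abc, abe, acf, aeg, afg, bcg, bef, bfg, cdf, cdg, def, deg

giving chain groups C_0 ≅ Z^7, C_1 ≅ Z^18, C_2 ≅ Z^12.

The boundary map ∂_1: C_1 → C_0 sends each edge [p,q] (with p < q) to q − p.
The resulting 7×18 matrix has rank 6, and its Smith normal form has invariant factors (1,1,1,1,1,1).

Boundary ∂_2: C_2 → C_1 maps a triangle to the signed sum of its edges. For instance
  ∂abe = be − ae + ab,
  ∂bcg = cg − bg + bc.
As a 18×12 matrix over Z this has rank 12, with invariant factors (1,1,1,1,1,1,1,1,1,1,1,2).

Reading off H_k = ker ∂_k / im ∂_{k+1}:

  H_0: rank C_0 − rank ∂_1 = 7 − 6 = 1, and the invariant factors of ∂_1 are all 1, so H_0 ≅ Z.
  H_1: rank ker ∂_1 − rank ∂_2 = (18 − 6) − 12 = 0, and ∂_2 has invariant factor 2 > 1, so H_1 ≅ Z_2.
  H_2: rank ker ∂_2 − rank ∂_3 = (12 − 12) − 0 = 0, and there is no ∂_3, so H_2 ≅ 0.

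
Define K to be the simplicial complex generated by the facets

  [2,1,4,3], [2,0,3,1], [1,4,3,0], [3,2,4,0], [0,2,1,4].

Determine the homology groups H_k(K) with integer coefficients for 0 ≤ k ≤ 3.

Fix the vertex order 0 < 1 < 2 < 3 < 4 and write every simplex with vertices in increasing order. Then dim K = 3 and the simplices of K are:

  0-simplices (5): [0], [1], [2], [3], [4]
  1-simplices (10): [0,1], [0,2], [0,3], [0,4], [1,2], [1,3], [1,4], [2,3], [2,4], [3,4]
  2-simplices (10): [0,1,2], [0,1,3], [0,1,4], [0,2,3], [0,2,4], [0,3,4], [1,2,3], [1,2,4], [1,3,4], [2,3,4]
  3-simplices (5): [0,1,2,3], [0,1,2,4], [0,1,3,4], [0,2,3,4], [1,2,3,4]

Hence C_0 ≅ Z^5, C_1 ≅ Z^10, C_2 ≅ Z^10, C_3 ≅ Z^5.

Boundary ∂_1: C_1 → C_0 sends each edge [p,q] (with p < q) to q − p.
The 5×10 boundary matrix has rank 4 and Smith normal form diag(1,1,1,1).

∂_2: C_2 → C_1 acts by ∂[p,q,r] = [q,r] − [p,r] + [p,q]. For instance
  ∂[0,1,4] = [1,4] − [0,4] + [0,1],
  ∂[0,2,3] = [2,3] − [0,3] + [0,2].
The resulting 10×10 matrix has rank 6, and its Smith normal form has invariant factors (1,1,1,1,1,1).

Boundary ∂_3: C_3 → C_2 sends each 3-simplex σ to the alternating sum Σ_i (−1)^i (σ with its i-th vertex removed). For instance
  ∂[0,2,3,4] = [2,3,4] − [0,3,4] + [0,2,4] − [0,2,3],
  ∂[0,1,3,4] = [1,3,4] − [0,3,4] + [0,1,4] − [0,1,3].
The 10×5 boundary matrix has rank 4 and Smith normal form diag(1,1,1,1).

From H_k ≅ ker(∂_k) / im(∂_{k+1}) we obtain:

  H_0: rank C_0 − rank ∂_1 = 5 − 4 = 1, and the invariant factors of ∂_1 are all 1, so H_0 ≅ Z.
  H_1: rank ker ∂_1 − rank ∂_2 = (10 − 4) − 6 = 0, and the invariant factors of ∂_2 are all 1, so H_1 ≅ 0.
  H_2: rank ker ∂_2 − rank ∂_3 = (10 − 6) − 4 = 0, and the invariant factors of ∂_3 are all 1, so H_2 ≅ 0.
  H_3: rank ker ∂_3 − rank ∂_4 = (5 − 4) − 0 = 1, and there is no ∂_4, so H_3 ≅ Z.

H_0 ≅ Z,  H_1 = 0,  H_2 = 0,  H_3 ≅ Z.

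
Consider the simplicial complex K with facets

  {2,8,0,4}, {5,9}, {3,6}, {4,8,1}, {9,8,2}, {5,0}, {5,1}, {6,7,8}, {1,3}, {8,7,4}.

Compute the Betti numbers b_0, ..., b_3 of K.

b_0 = 1, b_1 = 3, b_2 = 0, b_3 = 0.

We work with the vertex ordering 0 < 1 < 2 < 3 < 4 < 5 < 6 < 7 < 8 < 9. The simplices of K, each written with vertices in increasing order, are:

  0-simplices (10): [0], [1], [2], [3], [4], [5], [6], [7], [8], [9]
  1-simplices (19): [0,2], [0,4], [0,5], [0,8], [1,3], [1,4], [1,5], [1,8], [2,4], [2,8], [2,9], [3,6], [4,7], [4,8], [5,9], [6,7], [6,8], [7,8], [8,9]
  2-simplices (8): [0,2,4], [0,2,8], [0,4,8], [1,4,8], [2,4,8], [2,8,9], [4,7,8], [6,7,8]
  3-simplices (1): [0,2,4,8]

giving chain groups C_0 ≅ Z^10, C_1 ≅ Z^19, C_2 ≅ Z^8, C_3 ≅ Z^1.

The boundary map ∂_1: C_1 → C_0 maps an edge to its endpoints' difference, ∂[p,q] = q − p.
This gives a 10×19 integer matrix of rank 9; reducing to Smith normal form yields diagonal entries (1,1,1,1,1,1,1,1,1).

Boundary ∂_2: C_2 → C_1 maps a triangle to the signed sum of its edges. For instance
  ∂[4,7,8] = [7,8] − [4,8] + [4,7],
  ∂[2,4,8] = [4,8] − [2,8] + [2,4].
This gives a 19×8 integer matrix of rank 7; reducing to Smith normal form yields diagonal entries (1,1,1,1,1,1,1).

Boundary ∂_3: C_3 → C_2 sends each 3-simplex σ to the alternating sum Σ_i (−1)^i (σ with its i-th vertex removed). For instance
  ∂[0,2,4,8] = [2,4,8] − [0,4,8] + [0,2,8] − [0,2,4].
The 8×1 boundary matrix has rank 1 and Smith normal form diag(1).

Computing H_k = (kernel of ∂_k) / (image of ∂_{k+1}):

  H_0: rank C_0 − rank ∂_1 = 10 − 9 = 1, and the invariant factors of ∂_1 are all 1, so H_0 ≅ Z.
  H_1: rank ker ∂_1 − rank ∂_2 = (19 − 9) − 7 = 3, and the invariant factors of ∂_2 are all 1, so H_1 ≅ Z^3.
  H_2: rank ker ∂_2 − rank ∂_3 = (8 − 7) − 1 = 0, and the invariant factors of ∂_3 are all 1, so H_2 ≅ 0.
  H_3: rank ker ∂_3 − rank ∂_4 = (1 − 1) − 0 = 0, and there is no ∂_4, so H_3 ≅ 0.

As a check, the Euler characteristic is 10 − 19 + 8 − 1 = -2, which agrees with 1 − 3 + 0 − 0 = -2.

Hence the Betti numbers are b_0 = 1, b_1 = 3, b_2 = 0, b_3 = 0.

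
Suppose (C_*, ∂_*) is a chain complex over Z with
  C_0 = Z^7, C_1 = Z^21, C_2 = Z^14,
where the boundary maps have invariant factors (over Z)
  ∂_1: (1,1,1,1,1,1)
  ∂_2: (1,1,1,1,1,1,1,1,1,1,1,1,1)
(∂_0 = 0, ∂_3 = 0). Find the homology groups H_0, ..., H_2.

H_0 ≅ Z,  H_1 ≅ Z^2,  H_2 ≅ Z.

H_0: b_0 = 7 − 0 − 6 = 1; torsion from ∂_1 factors > 1: none. So H_0 ≅ Z.
H_1: b_1 = 21 − 6 − 13 = 2; torsion from ∂_2 factors > 1: none. So H_1 ≅ Z^2.
H_2: b_2 = 14 − 13 − 0 = 1; torsion from ∂_3 factors > 1: none. So H_2 ≅ Z.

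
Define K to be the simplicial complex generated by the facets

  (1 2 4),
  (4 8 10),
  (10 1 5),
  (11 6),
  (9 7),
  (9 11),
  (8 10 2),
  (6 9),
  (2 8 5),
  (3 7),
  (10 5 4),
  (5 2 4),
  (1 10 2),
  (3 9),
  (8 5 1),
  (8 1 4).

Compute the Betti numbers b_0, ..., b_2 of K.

b_0 = 2, b_1 = 2, b_2 = 0.

Order the vertices as 1 < 2 < 3 < 4 < 5 < 6 < 7 < 8 < 9 < 10 < 11. Listing each simplex with vertices in this order, K has dimension 2 with simplices:

  0-simplices (11): [1], [2], [3], [4], [5], [6], [7], [8], [9], [10], [11]
  1-simplices (21): [1,2], [1,4], [1,5], [1,8], [1,10], [2,4], [2,5], [2,8], [2,10], [3,7], [3,9], [4,5], [4,8], [4,10], [5,8], [5,10], [6,9], [6,11], [7,9], [8,10], [9,11]
  2-simplices (10): [1,2,4], [1,2,10], [1,4,8], [1,5,8], [1,5,10], [2,4,5], [2,5,8], [2,8,10], [4,5,10], [4,8,10]

so the chain groups are C_0 ≅ Z^11, C_1 ≅ Z^21, C_2 ≅ Z^10.

Boundary ∂_1: C_1 → C_0 maps an edge to its endpoints' difference, ∂[p,q] = q − p.
This gives a 11×21 integer matrix of rank 9; reducing to Smith normal form yields diagonal entries (1,1,1,1,1,1,1,1,1).

Boundary ∂_2: C_2 → C_1 acts by ∂[p,q,r] = [q,r] − [p,r] + [p,q]. For instance
  ∂[1,4,8] = [4,8] − [1,8] + [1,4],
  ∂[1,5,10] = [5,10] − [1,10] + [1,5].
The resulting 21×10 matrix has rank 10, and its Smith normal form has invariant factors (1,1,1,1,1,1,1,1,1,2).

Now H_k = ker ∂_k / im ∂_{k+1}, so:

  H_0: rank C_0 − rank ∂_1 = 11 − 9 = 2, and the invariant factors of ∂_1 are all 1, so H_0 ≅ Z^2.
  H_1: rank ker ∂_1 − rank ∂_2 = (21 − 9) − 10 = 2, and ∂_2 has invariant factor 2 > 1, so H_1 ≅ Z^2 ⊕ Z_2.
  H_2: rank ker ∂_2 − rank ∂_3 = (10 − 10) − 0 = 0, and there is no ∂_3, so H_2 ≅ 0.

(K is a triangulation of the disjoint union of the real projective plane RP^2 and a wedge of 2 circles.)

Hence the Betti numbers are b_0 = 2, b_1 = 2, b_2 = 0.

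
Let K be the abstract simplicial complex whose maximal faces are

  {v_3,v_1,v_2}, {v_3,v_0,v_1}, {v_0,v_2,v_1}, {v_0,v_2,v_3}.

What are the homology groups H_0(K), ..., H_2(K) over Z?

Order the vertices as v_0 < v_1 < v_2 < v_3. Listing each simplex with vertices in this order, K has dimension 2 with simplices:

  0-simplices (4): [v_0], [v_1], [v_2], [v_3]
  1-simplices (6): [v_0,v_1], [v_0,v_2], [v_0,v_3], [v_1,v_2], [v_1,v_3], [v_2,v_3]
  2-simplices (4): [v_0,v_1,v_2], [v_0,v_1,v_3], [v_0,v_2,v_3], [v_1,v_2,v_3]

giving chain groups C_0 ≅ Z^4, C_1 ≅ Z^6, C_2 ≅ Z^4.

∂_1: C_1 → C_0 is given by ∂[p,q] = [q] − [p].
The 4×6 boundary matrix has rank 3 and Smith normal form diag(1,1,1).

Boundary ∂_2: C_2 → C_1 sends each 2-simplex [p,q,r] to [q,r] − [p,r] + [p,q]. For instance
  ∂[v_0,v_1,v_2] = [v_1,v_2] − [v_0,v_2] + [v_0,v_1],
  ∂[v_0,v_1,v_3] = [v_1,v_3] − [v_0,v_3] + [v_0,v_1].
As a 6×4 matrix over Z this has rank 3, with invariant factors (1,1,1).

Now H_k = ker ∂_k / im ∂_{k+1}, so:

  H_0: rank C_0 − rank ∂_1 = 4 − 3 = 1, and the invariant factors of ∂_1 are all 1, so H_0 ≅ Z.
  H_1: rank ker ∂_1 − rank ∂_2 = (6 − 3) − 3 = 0, and the invariant factors of ∂_2 are all 1, so H_1 ≅ 0.
  H_2: rank ker ∂_2 − rank ∂_3 = (4 − 3) − 0 = 1, and there is no ∂_3, so H_2 ≅ Z.

As a check, the Euler characteristic is 4 − 6 + 4 = 2, which agrees with 1 − 0 + 1 = 2.
(K is a triangulation of the 2-sphere S^2.)

H_0 ≅ Z,  H_1 = 0,  H_2 ≅ Z.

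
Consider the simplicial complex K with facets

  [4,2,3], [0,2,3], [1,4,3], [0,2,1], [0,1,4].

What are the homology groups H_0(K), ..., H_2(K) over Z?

Fix the vertex order 0 < 1 < 2 < 3 < 4 and write every simplex with vertices in increasing order. Then dim K = 2 and the simplices of K are:

  0-simplices (5): [0], [1], [2], [3], [4]
  1-simplices (10): [0,1], [0,2], [0,3], [0,4], [1,2], [1,3], [1,4], [2,3], [2,4], [3,4]
  2-simplices (5): [0,1,2], [0,1,4], [0,2,3], [1,3,4], [2,3,4]

so the chain groups are C_0 ≅ Z^5, C_1 ≅ Z^10, C_2 ≅ Z^5.

Boundary ∂_1: C_1 → C_0 sends each edge [p,q] (with p < q) to q − p. For instance
  ∂[2,4] = [4] − [2].
As a 5×10 matrix over Z this has rank 4, with invariant factors (1,1,1,1).

∂_2: C_2 → C_1 sends each 2-simplex [p,q,r] to [q,r] − [p,r] + [p,q]. For instance
  ∂[0,1,2] = [1,2] − [0,2] + [0,1],
  ∂[2,3,4] = [3,4] − [2,4] + [2,3].
This gives a 10×5 integer matrix of rank 5; reducing to Smith normal form yields diagonal entries (1,1,1,1,1).

Reading off H_k = ker ∂_k / im ∂_{k+1}:

  H_0: rank C_0 − rank ∂_1 = 5 − 4 = 1, and the invariant factors of ∂_1 are all 1, so H_0 ≅ Z.
  H_1: rank ker ∂_1 − rank ∂_2 = (10 − 4) − 5 = 1, and the invariant factors of ∂_2 are all 1, so H_1 ≅ Z.
  H_2: rank ker ∂_2 − rank ∂_3 = (5 − 5) − 0 = 0, and there is no ∂_3, so H_2 ≅ 0.

As a check, the Euler characteristic is 5 − 10 + 5 = 0, which agrees with 1 − 1 + 0 = 0.

H_0 = Z,  H_1 = Z,  H_2 = 0.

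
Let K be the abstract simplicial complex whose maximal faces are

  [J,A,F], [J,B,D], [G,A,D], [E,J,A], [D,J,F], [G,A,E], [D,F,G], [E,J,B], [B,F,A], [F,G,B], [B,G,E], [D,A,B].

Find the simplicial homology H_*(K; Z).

Take the total order A < B < D < E < F < G < J on the vertex set. Then K (dimension 2) consists of the simplices:

  0-simplices (7): A, B, D, E, F, G, J
  1-simplices (18): AB, AD, AE, AF, AG, AJ, BD, BE, BF, BG, BJ, DF, DG, DJ, EG, EJ, FG, FJ
  2-simplices (12): ABD, ABF, ADG, AEG, AEJ, AFJ, BDJ, BEG, BEJ, BFG, DFG, DFJ

Hence C_0 ≅ Z^7, C_1 ≅ Z^18, C_2 ≅ Z^12.

The boundary map ∂_1: C_1 → C_0 is given by ∂[p,q] = [q] − [p]. For instance
  ∂DJ = J − D.
The resulting 7×18 matrix has rank 6, and its Smith normal form has invariant factors (1,1,1,1,1,1).

∂_2: C_2 → C_1 maps a triangle to the signed sum of its edges. For instance
  ∂DFJ = FJ − DJ + DF,
  ∂AEJ = EJ − AJ + AE.
The 18×12 boundary matrix has rank 12 and Smith normal form diag(1,1,1,1,1,1,1,1,1,1,1,2).

Computing H_k = (kernel of ∂_k) / (image of ∂_{k+1}):

  H_0: rank C_0 − rank ∂_1 = 7 − 6 = 1, and the invariant factors of ∂_1 are all 1, so H_0 = Z.
  H_1: rank ker ∂_1 − rank ∂_2 = (18 − 6) − 12 = 0, and ∂_2 has invariant factor 2 > 1, so H_1 = Z/2Z.
  H_2: rank ker ∂_2 − rank ∂_3 = (12 − 12) − 0 = 0, and there is no ∂_3, so H_2 = 0.

H_0 = Z,  H_1 = Z/2Z,  H_2 = 0.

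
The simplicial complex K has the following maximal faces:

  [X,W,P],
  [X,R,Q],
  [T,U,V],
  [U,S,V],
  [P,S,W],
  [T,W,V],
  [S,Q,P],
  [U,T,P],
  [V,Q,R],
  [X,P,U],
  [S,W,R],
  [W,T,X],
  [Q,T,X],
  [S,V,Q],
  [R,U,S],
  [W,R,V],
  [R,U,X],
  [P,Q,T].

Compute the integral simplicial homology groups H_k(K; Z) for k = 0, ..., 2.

Order the vertices as P < Q < R < S < T < U < V < W < X. Listing each simplex with vertices in this order, K has dimension 2 with simplices:

  0-simplices (9): P, Q, R, S, T, U, V, W, X
  1-simplices (27): PQ, PS, PT, PU, PW, PX, QR, QS, QT, QV, QX, RS, RU, RV, RW, RX, SU, SV, SW, TU, TV, TW, TX, UV, UX, VW, WX
  2-simplices (18): PQS, PQT, PSW, PTU, PUX, PWX, QRV, QRX, QSV, QTX, RSU, RSW, RUX, RVW, SUV, TUV, TVW, TWX

Hence C_0 ≅ Z^9, C_1 ≅ Z^27, C_2 ≅ Z^18.

The boundary map ∂_1: C_1 → C_0 maps an edge to its endpoints' difference, ∂[p,q] = q − p.
The 9×27 boundary matrix has rank 8 and Smith normal form diag(1,1,1,1,1,1,1,1).

Boundary ∂_2: C_2 → C_1 sends each 2-simplex [p,q,r] to [q,r] − [p,r] + [p,q]. For instance
  ∂PUX = UX − PX + PU,
  ∂RVW = VW − RW + RV.
The resulting 27×18 matrix has rank 18, and its Smith normal form has invariant factors (1,1,1,1,1,1,1,1,1,1,1,1,1,1,1,1,1,2).

Now H_k = ker ∂_k / im ∂_{k+1}, so:

  H_0: rank C_0 − rank ∂_1 = 9 − 8 = 1, and the invariant factors of ∂_1 are all 1, so H_0 = Z.
  H_1: rank ker ∂_1 − rank ∂_2 = (27 − 8) − 18 = 1, and ∂_2 has invariant factor 2 > 1, so H_1 = Z ⊕ Z/2Z.
  H_2: rank ker ∂_2 − rank ∂_3 = (18 − 18) − 0 = 0, and there is no ∂_3, so H_2 = 0.

H_0 = Z,  H_1 = Z ⊕ Z/2Z,  H_2 = 0.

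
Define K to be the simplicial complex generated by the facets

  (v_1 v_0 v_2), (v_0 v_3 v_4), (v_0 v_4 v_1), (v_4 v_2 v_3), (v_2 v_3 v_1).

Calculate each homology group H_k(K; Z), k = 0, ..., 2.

K has 5 vertices, 10 edges, 5 triangles.
rank ∂_0 = 0, rank ∂_1 = 4 ⇒ b_0 = 5 − 0 − 4 = 1; all invariant factors of ∂_1 are 1 so no torsion. So H_0 = Z.
rank ∂_1 = 4, rank ∂_2 = 5 ⇒ b_1 = 10 − 4 − 5 = 1; all invariant factors of ∂_2 are 1 so no torsion. So H_1 = Z.
rank ∂_2 = 5, rank ∂_3 = 0 ⇒ b_2 = 5 − 5 − 0 = 0. So H_2 = 0.

H_0 ≅ Z,  H_1 ≅ Z,  H_2 = 0.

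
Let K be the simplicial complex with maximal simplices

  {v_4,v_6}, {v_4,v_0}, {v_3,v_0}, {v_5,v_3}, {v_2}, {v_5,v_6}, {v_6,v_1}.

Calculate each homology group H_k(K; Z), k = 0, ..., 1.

H_0 ≅ Z^2,  H_1 ≅ Z.

Take the total order v_0 < v_1 < v_2 < v_3 < v_4 < v_5 < v_6 on the vertex set. Then K (dimension 1) consists of the simplices:

  0-simplices (7): [v_0], [v_1], [v_2], [v_3], [v_4], [v_5], [v_6]
  1-simplices (6): [v_0,v_3], [v_0,v_4], [v_1,v_6], [v_3,v_5], [v_4,v_6], [v_5,v_6]

Hence C_0 ≅ Z^7, C_1 ≅ Z^6.

Boundary ∂_1: C_1 → C_0 maps an edge to its endpoints' difference, ∂[p,q] = q − p.
This gives a 7×6 integer matrix of rank 5; reducing to Smith normal form yields diagonal entries (1,1,1,1,1).

Reading off H_k = ker ∂_k / im ∂_{k+1}:

  H_0: rank C_0 − rank ∂_1 = 7 − 5 = 2, and the invariant factors of ∂_1 are all 1, so H_0 ≅ Z^2.
  H_1: rank ker ∂_1 − rank ∂_2 = (6 − 5) − 0 = 1, and there is no ∂_2, so H_1 ≅ Z.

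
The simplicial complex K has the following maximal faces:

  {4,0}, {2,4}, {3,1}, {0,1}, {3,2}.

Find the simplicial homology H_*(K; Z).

Fix the vertex order 0 < 1 < 2 < 3 < 4 and write every simplex with vertices in increasing order. Then dim K = 1 and the simplices of K are:

  0-simplices (5): [0], [1], [2], [3], [4]
  1-simplices (5): [0,1], [0,4], [1,3], [2,3], [2,4]

giving chain groups C_0 ≅ Z^5, C_1 ≅ Z^5.

The boundary map ∂_1: C_1 → C_0 sends each edge [p,q] (with p < q) to q − p.
The resulting 5×5 matrix has rank 4, and its Smith normal form has invariant factors (1,1,1,1).

Now H_k = ker ∂_k / im ∂_{k+1}, so:

  H_0: rank C_0 − rank ∂_1 = 5 − 4 = 1, and the invariant factors of ∂_1 are all 1, so H_0 ≅ Z.
  H_1: rank ker ∂_1 − rank ∂_2 = (5 − 4) − 0 = 1, and there is no ∂_2, so H_1 ≅ Z.

As a check, the Euler characteristic is 5 − 5 = 0, which agrees with 1 − 1 = 0.

H_0 = Z,  H_1 = Z.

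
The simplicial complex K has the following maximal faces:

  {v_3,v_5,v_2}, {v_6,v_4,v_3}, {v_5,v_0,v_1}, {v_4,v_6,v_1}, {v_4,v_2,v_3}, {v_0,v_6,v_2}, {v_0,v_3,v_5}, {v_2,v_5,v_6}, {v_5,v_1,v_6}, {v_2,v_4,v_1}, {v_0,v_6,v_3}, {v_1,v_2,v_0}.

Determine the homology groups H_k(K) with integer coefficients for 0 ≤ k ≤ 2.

H_0 ≅ Z,  H_1 ≅ Z/2,  H_2 = 0.

We work with the vertex ordering v_0 < v_1 < v_2 < v_3 < v_4 < v_5 < v_6. The simplices of K, each written with vertices in increasing order, are:

  0-simplices (7): [v_0], [v_1], [v_2], [v_3], [v_4], [v_5], [v_6]
  1-simplices (18): (18 of them)
  2-simplices (12): (12 of them)

Hence C_0 ≅ Z^7, C_1 ≅ Z^18, C_2 ≅ Z^12.

The boundary map ∂_1: C_1 → C_0 maps an edge to its endpoints' difference, ∂[p,q] = q − p.
As a 7×18 matrix over Z this has rank 6, with invariant factors (1,1,1,1,1,1).

Boundary ∂_2: C_2 → C_1 sends each 2-simplex [p,q,r] to [q,r] − [p,r] + [p,q]. For instance
  ∂[v_0,v_1,v_5] = [v_1,v_5] − [v_0,v_5] + [v_0,v_1],
  ∂[v_0,v_1,v_2] = [v_1,v_2] − [v_0,v_2] + [v_0,v_1].
This gives a 18×12 integer matrix of rank 12; reducing to Smith normal form yields diagonal entries (1,1,1,1,1,1,1,1,1,1,1,2).

Reading off H_k = ker ∂_k / im ∂_{k+1}:

  H_0: rank C_0 − rank ∂_1 = 7 − 6 = 1, and the invariant factors of ∂_1 are all 1, so H_0 ≅ Z.
  H_1: rank ker ∂_1 − rank ∂_2 = (18 − 6) − 12 = 0, and ∂_2 has invariant factor 2 > 1, so H_1 ≅ Z/2.
  H_2: rank ker ∂_2 − rank ∂_3 = (12 − 12) − 0 = 0, and there is no ∂_3, so H_2 ≅ 0.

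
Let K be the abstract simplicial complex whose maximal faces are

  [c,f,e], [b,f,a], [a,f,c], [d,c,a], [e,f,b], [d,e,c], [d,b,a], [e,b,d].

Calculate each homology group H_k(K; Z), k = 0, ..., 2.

Order the vertices as a < b < c < d < e < f. Listing each simplex with vertices in this order, K has dimension 2 with simplices:

  0-simplices (6): a, b, c, d, e, f
  1-simplices (12): ab, ac, ad, af, bd, be, bf, cd, ce, cf, de, ef
  2-simplices (8): abd, abf, acd, acf, bde, bef, cde, cef

so the chain groups are C_0 ≅ Z^6, C_1 ≅ Z^12, C_2 ≅ Z^8.

∂_1: C_1 → C_0 sends each edge [p,q] (with p < q) to q − p.
As a 6×12 matrix over Z this has rank 5, with invariant factors (1,1,1,1,1).

∂_2: C_2 → C_1 sends each 2-simplex [p,q,r] to [q,r] − [p,r] + [p,q]. For instance
  ∂cde = de − ce + cd,
  ∂abf = bf − af + ab.
The resulting 12×8 matrix has rank 7, and its Smith normal form has invariant factors (1,1,1,1,1,1,1).

From H_k ≅ ker(∂_k) / im(∂_{k+1}) we obtain:

  H_0: rank C_0 − rank ∂_1 = 6 − 5 = 1, and the invariant factors of ∂_1 are all 1, so H_0 = Z.
  H_1: rank ker ∂_1 − rank ∂_2 = (12 − 5) − 7 = 0, and the invariant factors of ∂_2 are all 1, so H_1 = 0.
  H_2: rank ker ∂_2 − rank ∂_3 = (8 − 7) − 0 = 1, and there is no ∂_3, so H_2 = Z.

(K is a triangulation of the 2-sphere S^2.)

H_0 ≅ Z,  H_1 = 0,  H_2 ≅ Z.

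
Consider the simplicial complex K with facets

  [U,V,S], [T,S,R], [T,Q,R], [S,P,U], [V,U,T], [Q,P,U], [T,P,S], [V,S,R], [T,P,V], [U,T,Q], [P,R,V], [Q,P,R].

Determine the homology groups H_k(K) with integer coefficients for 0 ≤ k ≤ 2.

H_0 ≅ Z,  H_1 ≅ Z/2,  H_2 = 0.

We work with the vertex ordering P < Q < R < S < T < U < V. The simplices of K, each written with vertices in increasing order, are:

  0-simplices (7): P, Q, R, S, T, U, V
  1-simplices (18): PQ, PR, PS, PT, PU, PV, QR, QT, QU, RS, RT, RV, ST, SU, SV, TU, TV, UV
  2-simplices (12): PQR, PQU, PRV, PST, PSU, PTV, QRT, QTU, RST, RSV, SUV, TUV

giving chain groups C_0 ≅ Z^7, C_1 ≅ Z^18, C_2 ≅ Z^12.

The boundary map ∂_1: C_1 → C_0 maps an edge to its endpoints' difference, ∂[p,q] = q − p. For instance
  ∂PS = S − P.
This gives a 7×18 integer matrix of rank 6; reducing to Smith normal form yields diagonal entries (1,1,1,1,1,1).

∂_2: C_2 → C_1 acts by ∂[p,q,r] = [q,r] − [p,r] + [p,q]. For instance
  ∂PQU = QU − PU + PQ,
  ∂SUV = UV − SV + SU.
This gives a 18×12 integer matrix of rank 12; reducing to Smith normal form yields diagonal entries (1,1,1,1,1,1,1,1,1,1,1,2).

Reading off H_k = ker ∂_k / im ∂_{k+1}:

  H_0: rank C_0 − rank ∂_1 = 7 − 6 = 1, and the invariant factors of ∂_1 are all 1, so H_0 = Z.
  H_1: rank ker ∂_1 − rank ∂_2 = (18 − 6) − 12 = 0, and ∂_2 has invariant factor 2 > 1, so H_1 = Z/2.
  H_2: rank ker ∂_2 − rank ∂_3 = (12 − 12) − 0 = 0, and there is no ∂_3, so H_2 = 0.

As a check, the Euler characteristic is 7 − 18 + 12 = 1, which agrees with 1 − 0 + 0 = 1.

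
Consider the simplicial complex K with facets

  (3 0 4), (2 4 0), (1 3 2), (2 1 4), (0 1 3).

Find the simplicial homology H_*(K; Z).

H_0 = Z,  H_1 = Z,  H_2 = 0.

Order the vertices as 0 < 1 < 2 < 3 < 4. Listing each simplex with vertices in this order, K has dimension 2 with simplices:

  0-simplices (5): [0], [1], [2], [3], [4]
  1-simplices (10): [0,1], [0,2], [0,3], [0,4], [1,2], [1,3], [1,4], [2,3], [2,4], [3,4]
  2-simplices (5): [0,1,3], [0,2,4], [0,3,4], [1,2,3], [1,2,4]

so the chain groups are C_0 ≅ Z^5, C_1 ≅ Z^10, C_2 ≅ Z^5.

Boundary ∂_1: C_1 → C_0 sends each edge [p,q] (with p < q) to q − p.
The resulting 5×10 matrix has rank 4, and its Smith normal form has invariant factors (1,1,1,1).

The boundary map ∂_2: C_2 → C_1 acts by ∂[p,q,r] = [q,r] − [p,r] + [p,q]. For instance
  ∂[0,3,4] = [3,4] − [0,4] + [0,3],
  ∂[0,1,3] = [1,3] − [0,3] + [0,1].
The 10×5 boundary matrix has rank 5 and Smith normal form diag(1,1,1,1,1).

Now H_k = ker ∂_k / im ∂_{k+1}, so:

  H_0: rank C_0 − rank ∂_1 = 5 − 4 = 1, and the invariant factors of ∂_1 are all 1, so H_0 = Z.
  H_1: rank ker ∂_1 − rank ∂_2 = (10 − 4) − 5 = 1, and the invariant factors of ∂_2 are all 1, so H_1 = Z.
  H_2: rank ker ∂_2 − rank ∂_3 = (5 − 5) − 0 = 0, and there is no ∂_3, so H_2 = 0.

As a check, the Euler characteristic is 5 − 10 + 5 = 0, which agrees with 1 − 1 + 0 = 0.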